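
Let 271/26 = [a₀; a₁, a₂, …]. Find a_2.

271 = 10·26 + 11   →  a_0 = 10
26 = 2·11 + 4   →  a_1 = 2
11 = 2·4 + 3   →  a_2 = 2

2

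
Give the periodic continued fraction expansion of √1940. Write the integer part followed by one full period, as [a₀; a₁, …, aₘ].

[44; 22, 88]

a₀ = ⌊√1940⌋ = 44.
With m₀=0, d₀=1 and mₖ₊₁ = dₖaₖ − mₖ, dₖ₊₁ = (n − mₖ₊₁²)/dₖ, aₖ₊₁ = ⌊(a₀+mₖ₊₁)/dₖ₊₁⌋:
  k=1: m=44, d=4, a=22
  k=2: m=44, d=1, a=88
d=1 and a=2a₀=88 at k=2, so the next step gives (m, d) = (44, 4) again — its k=1 value — and the period has length 2.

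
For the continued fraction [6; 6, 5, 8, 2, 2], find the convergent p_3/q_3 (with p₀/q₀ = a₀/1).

Using pₖ = aₖpₖ₋₁ + pₖ₋₂, qₖ = aₖqₖ₋₁ + qₖ₋₂ (with p₋₁=1, p₋₂=0, q₋₁=0, q₋₂=1):
  k=0: a=6, p=6, q=1
  k=1: a=6, p=37, q=6
  k=2: a=5, p=191, q=31
  k=3: a=8, p=1565, q=254

1565/254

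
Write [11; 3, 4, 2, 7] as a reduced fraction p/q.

2443/216

Using pₖ = aₖpₖ₋₁ + pₖ₋₂ and qₖ = aₖqₖ₋₁ + qₖ₋₂:
  k=0: a=11, p=11, q=1
  k=1: a=3, p=34, q=3
  k=2: a=4, p=147, q=13
  k=3: a=2, p=328, q=29
  k=4: a=7, p=2443, q=216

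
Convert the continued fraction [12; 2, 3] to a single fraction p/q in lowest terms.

Using pₖ = aₖpₖ₋₁ + pₖ₋₂ and qₖ = aₖqₖ₋₁ + qₖ₋₂:
  k=0: a=12, p=12, q=1
  k=1: a=2, p=25, q=2
  k=2: a=3, p=87, q=7

87/7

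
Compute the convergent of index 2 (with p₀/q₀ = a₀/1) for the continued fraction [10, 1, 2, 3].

32/3

Using pₖ = aₖpₖ₋₁ + pₖ₋₂, qₖ = aₖqₖ₋₁ + qₖ₋₂ (with p₋₁=1, p₋₂=0, q₋₁=0, q₋₂=1):
  k=0: a=10, p=10, q=1
  k=1: a=1, p=11, q=1
  k=2: a=2, p=32, q=3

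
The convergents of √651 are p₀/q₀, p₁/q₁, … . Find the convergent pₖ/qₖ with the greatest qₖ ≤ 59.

√651 = [25; 1, 1, 16, 1, 1, 50, …] (period length 6).
Convergents:
  p_0/q_0 = 25/1
  p_1/q_1 = 26/1
  p_2/q_2 = 51/2
  p_3/q_3 = 842/33
  p_4/q_4 = 893/35
  p_5/q_5 = 1735/68
q_4 = 35 ≤ 59 < 68 = q_5, so the answer is 893/35.

893/35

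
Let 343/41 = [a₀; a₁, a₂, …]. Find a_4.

1

343 = 8·41 + 15   →  a_0 = 8
41 = 2·15 + 11   →  a_1 = 2
15 = 1·11 + 4   →  a_2 = 1
11 = 2·4 + 3   →  a_3 = 2
4 = 1·3 + 1   →  a_4 = 1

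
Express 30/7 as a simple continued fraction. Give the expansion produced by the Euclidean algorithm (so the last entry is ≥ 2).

[4; 3, 2]

30 = 4×7 + 2
7 = 3×2 + 1
2 = 2×1 + 0  (stop)
So 30/7 = [4; 3, 2].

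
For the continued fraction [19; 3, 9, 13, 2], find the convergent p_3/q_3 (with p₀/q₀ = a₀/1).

Using pₖ = aₖpₖ₋₁ + pₖ₋₂, qₖ = aₖqₖ₋₁ + qₖ₋₂ (with p₋₁=1, p₋₂=0, q₋₁=0, q₋₂=1):
  k=0: a=19, p=19, q=1
  k=1: a=3, p=58, q=3
  k=2: a=9, p=541, q=28
  k=3: a=13, p=7091, q=367

7091/367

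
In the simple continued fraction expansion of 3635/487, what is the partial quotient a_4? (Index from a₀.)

5

3635 = 7·487 + 226   →  a_0 = 7
487 = 2·226 + 35   →  a_1 = 2
226 = 6·35 + 16   →  a_2 = 6
35 = 2·16 + 3   →  a_3 = 2
16 = 5·3 + 1   →  a_4 = 5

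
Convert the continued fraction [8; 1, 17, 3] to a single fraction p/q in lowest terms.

492/55

Using pₖ = aₖpₖ₋₁ + pₖ₋₂ and qₖ = aₖqₖ₋₁ + qₖ₋₂:
  k=0: a=8, p=8, q=1
  k=1: a=1, p=9, q=1
  k=2: a=17, p=161, q=18
  k=3: a=3, p=492, q=55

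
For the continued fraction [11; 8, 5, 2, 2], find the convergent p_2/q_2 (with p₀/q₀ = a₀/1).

Using pₖ = aₖpₖ₋₁ + pₖ₋₂, qₖ = aₖqₖ₋₁ + qₖ₋₂ (with p₋₁=1, p₋₂=0, q₋₁=0, q₋₂=1):
  k=0: a=11, p=11, q=1
  k=1: a=8, p=89, q=8
  k=2: a=5, p=456, q=41

456/41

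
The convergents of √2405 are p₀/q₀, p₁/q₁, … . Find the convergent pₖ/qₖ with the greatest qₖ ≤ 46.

1226/25

√2405 = [49; 24, 1, 1, 24, 98, …] (period length 5).
Convergents:
  p_0/q_0 = 49/1
  p_1/q_1 = 1177/24
  p_2/q_2 = 1226/25
  p_3/q_3 = 2403/49
q_2 = 25 ≤ 46 < 49 = q_3, so the answer is 1226/25.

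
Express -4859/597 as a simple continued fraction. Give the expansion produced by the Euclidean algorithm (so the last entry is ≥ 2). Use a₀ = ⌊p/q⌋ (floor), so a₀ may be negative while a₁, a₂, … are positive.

-4859 = -9·597 + 514
597 = 1·514 + 83
514 = 6·83 + 16
83 = 5·16 + 3
16 = 5·3 + 1
3 = 3·1 + 0  (stop)
So -4859/597 = [-9; 1, 6, 5, 5, 3].

[-9; 1, 6, 5, 5, 3]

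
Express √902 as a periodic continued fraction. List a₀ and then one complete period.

[30; 30, 60]

a₀ = ⌊√902⌋ = 30.
With m₀=0, d₀=1 and mₖ₊₁ = dₖaₖ − mₖ, dₖ₊₁ = (n − mₖ₊₁²)/dₖ, aₖ₊₁ = ⌊(a₀+mₖ₊₁)/dₖ₊₁⌋:
  k=1: m=30, d=2, a=30
  k=2: m=30, d=1, a=60
d=1 and a=2a₀=60 at k=2, so the next step gives (m, d) = (30, 2) again — its k=1 value — and the period has length 2.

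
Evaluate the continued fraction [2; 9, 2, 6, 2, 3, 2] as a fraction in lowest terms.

Using pₖ = aₖpₖ₋₁ + pₖ₋₂ and qₖ = aₖqₖ₋₁ + qₖ₋₂:
  k=0: a=2, p=2, q=1
  k=1: a=9, p=19, q=9
  k=2: a=2, p=40, q=19
  k=3: a=6, p=259, q=123
  k=4: a=2, p=558, q=265
  k=5: a=3, p=1933, q=918
  k=6: a=2, p=4424, q=2101

4424/2101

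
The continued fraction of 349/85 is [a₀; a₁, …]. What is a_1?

349 = 4·85 + 9   →  a_0 = 4
85 = 9·9 + 4   →  a_1 = 9

9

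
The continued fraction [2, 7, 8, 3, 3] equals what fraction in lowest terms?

Using pₖ = aₖpₖ₋₁ + pₖ₋₂ and qₖ = aₖqₖ₋₁ + qₖ₋₂:
  k=0: a=2, p=2, q=1
  k=1: a=7, p=15, q=7
  k=2: a=8, p=122, q=57
  k=3: a=3, p=381, q=178
  k=4: a=3, p=1265, q=591

1265/591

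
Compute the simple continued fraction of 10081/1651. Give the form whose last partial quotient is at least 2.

10081 = 6*1651 + 175
1651 = 9*175 + 76
175 = 2*76 + 23
76 = 3*23 + 7
23 = 3*7 + 2
7 = 3*2 + 1
2 = 2*1 + 0  (stop)
So 10081/1651 = [6; 9, 2, 3, 3, 3, 2].

[6; 9, 2, 3, 3, 3, 2]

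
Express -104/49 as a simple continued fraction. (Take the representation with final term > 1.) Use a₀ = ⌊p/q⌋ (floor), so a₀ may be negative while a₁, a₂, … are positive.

[-3; 1, 7, 6]

-104 = -3·49 + 43
49 = 1·43 + 6
43 = 7·6 + 1
6 = 6·1 + 0  (stop)
So -104/49 = [-3; 1, 7, 6].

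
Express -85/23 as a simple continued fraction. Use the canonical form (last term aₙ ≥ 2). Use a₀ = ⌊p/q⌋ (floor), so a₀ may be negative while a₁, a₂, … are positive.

[-4; 3, 3, 2]

-85 = -4×23 + 7
23 = 3×7 + 2
7 = 3×2 + 1
2 = 2×1 + 0  (stop)
So -85/23 = [-4; 3, 3, 2].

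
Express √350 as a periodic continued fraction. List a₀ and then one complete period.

[18; 1, 2, 2, 2, 1, 36]

a₀ = ⌊√350⌋ = 18.
With m₀=0, d₀=1 and mₖ₊₁ = dₖaₖ − mₖ, dₖ₊₁ = (n − mₖ₊₁²)/dₖ, aₖ₊₁ = ⌊(a₀+mₖ₊₁)/dₖ₊₁⌋:
  k=1: m=18, d=26, a=1
  k=2: m=8, d=11, a=2
  k=3: m=14, d=14, a=2
  k=4: m=14, d=11, a=2
  k=5: m=8, d=26, a=1
  k=6: m=18, d=1, a=36
d=1 and a=2a₀=36 at k=6, so the next step gives (m, d) = (18, 26) again — its k=1 value — and the period has length 6.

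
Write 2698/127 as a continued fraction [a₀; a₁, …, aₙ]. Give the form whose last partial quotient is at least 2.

[21; 4, 10, 3]

2698 = 21·127 + 31
127 = 4·31 + 3
31 = 10·3 + 1
3 = 3·1 + 0  (stop)
So 2698/127 = [21; 4, 10, 3].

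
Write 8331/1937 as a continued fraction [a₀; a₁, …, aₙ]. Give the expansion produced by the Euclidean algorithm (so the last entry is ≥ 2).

[4; 3, 3, 9, 1, 8, 2]

8331 = 4·1937 + 583
1937 = 3·583 + 188
583 = 3·188 + 19
188 = 9·19 + 17
19 = 1·17 + 2
17 = 8·2 + 1
2 = 2·1 + 0  (stop)
So 8331/1937 = [4; 3, 3, 9, 1, 8, 2].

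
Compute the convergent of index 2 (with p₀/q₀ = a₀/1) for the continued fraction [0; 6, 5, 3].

5/31

Using pₖ = aₖpₖ₋₁ + pₖ₋₂, qₖ = aₖqₖ₋₁ + qₖ₋₂ (with p₋₁=1, p₋₂=0, q₋₁=0, q₋₂=1):
  k=0: a=0, p=0, q=1
  k=1: a=6, p=1, q=6
  k=2: a=5, p=5, q=31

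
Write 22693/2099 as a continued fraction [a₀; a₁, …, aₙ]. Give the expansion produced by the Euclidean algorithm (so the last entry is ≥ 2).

22693 = 10*2099 + 1703
2099 = 1*1703 + 396
1703 = 4*396 + 119
396 = 3*119 + 39
119 = 3*39 + 2
39 = 19*2 + 1
2 = 2*1 + 0  (stop)
So 22693/2099 = [10; 1, 4, 3, 3, 19, 2].

[10; 1, 4, 3, 3, 19, 2]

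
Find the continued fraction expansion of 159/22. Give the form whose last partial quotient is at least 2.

159 = 7·22 + 5
22 = 4·5 + 2
5 = 2·2 + 1
2 = 2·1 + 0  (stop)
So 159/22 = [7; 4, 2, 2].

[7; 4, 2, 2]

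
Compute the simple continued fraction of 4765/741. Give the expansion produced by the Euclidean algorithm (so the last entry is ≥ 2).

4765 = 6*741 + 319
741 = 2*319 + 103
319 = 3*103 + 10
103 = 10*10 + 3
10 = 3*3 + 1
3 = 3*1 + 0  (stop)
So 4765/741 = [6; 2, 3, 10, 3, 3].

[6; 2, 3, 10, 3, 3]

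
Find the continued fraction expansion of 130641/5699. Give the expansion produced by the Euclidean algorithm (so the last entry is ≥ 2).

[22; 1, 12, 14, 15, 2]

130641 = 22·5699 + 5263
5699 = 1·5263 + 436
5263 = 12·436 + 31
436 = 14·31 + 2
31 = 15·2 + 1
2 = 2·1 + 0  (stop)
So 130641/5699 = [22; 1, 12, 14, 15, 2].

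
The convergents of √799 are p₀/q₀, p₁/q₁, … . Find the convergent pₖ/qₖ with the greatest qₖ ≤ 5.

√799 = [28; 3, 1, 3, 56, …] (period length 4).
Convergents:
  p_0/q_0 = 28/1
  p_1/q_1 = 85/3
  p_2/q_2 = 113/4
  p_3/q_3 = 424/15
q_2 = 4 ≤ 5 < 15 = q_3, so the answer is 113/4.

113/4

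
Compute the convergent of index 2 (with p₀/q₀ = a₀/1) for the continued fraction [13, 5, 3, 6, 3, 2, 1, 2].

Using pₖ = aₖpₖ₋₁ + pₖ₋₂, qₖ = aₖqₖ₋₁ + qₖ₋₂ (with p₋₁=1, p₋₂=0, q₋₁=0, q₋₂=1):
  k=0: a=13, p=13, q=1
  k=1: a=5, p=66, q=5
  k=2: a=3, p=211, q=16

211/16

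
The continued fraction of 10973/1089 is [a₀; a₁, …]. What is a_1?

13

10973 = 10·1089 + 83   →  a_0 = 10
1089 = 13·83 + 10   →  a_1 = 13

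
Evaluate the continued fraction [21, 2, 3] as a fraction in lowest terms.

150/7

Fold from the inside: start with 3/1.
  2 + 1/3 = 7/3
  21 + 3/7 = 150/7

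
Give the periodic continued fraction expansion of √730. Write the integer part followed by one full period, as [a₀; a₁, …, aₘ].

[27; 54]

a₀ = ⌊√730⌋ = 27.
With m₀=0, d₀=1 and mₖ₊₁ = dₖaₖ − mₖ, dₖ₊₁ = (n − mₖ₊₁²)/dₖ, aₖ₊₁ = ⌊(a₀+mₖ₊₁)/dₖ₊₁⌋:
  k=1: m=27, d=1, a=54
d=1 and a=2a₀=54 at k=1, so the next step gives (m, d) = (27, 1) again — its k=1 value — and the period has length 1.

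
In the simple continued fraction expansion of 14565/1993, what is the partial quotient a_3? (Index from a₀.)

15

14565 = 7·1993 + 614   →  a_0 = 7
1993 = 3·614 + 151   →  a_1 = 3
614 = 4·151 + 10   →  a_2 = 4
151 = 15·10 + 1   →  a_3 = 15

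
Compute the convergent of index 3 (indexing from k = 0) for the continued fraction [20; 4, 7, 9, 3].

Using pₖ = aₖpₖ₋₁ + pₖ₋₂, qₖ = aₖqₖ₋₁ + qₖ₋₂ (with p₋₁=1, p₋₂=0, q₋₁=0, q₋₂=1):
  k=0: a=20, p=20, q=1
  k=1: a=4, p=81, q=4
  k=2: a=7, p=587, q=29
  k=3: a=9, p=5364, q=265

5364/265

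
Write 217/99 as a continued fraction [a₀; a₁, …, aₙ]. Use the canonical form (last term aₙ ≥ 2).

217 = 2×99 + 19
99 = 5×19 + 4
19 = 4×4 + 3
4 = 1×3 + 1
3 = 3×1 + 0  (stop)
So 217/99 = [2; 5, 4, 1, 3].

[2; 5, 4, 1, 3]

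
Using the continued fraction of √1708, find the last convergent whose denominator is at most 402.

√1708 = [41; 3, 20, 3, 82, …] (period length 4).
Convergents:
  p_0/q_0 = 41/1
  p_1/q_1 = 124/3
  p_2/q_2 = 2521/61
  p_3/q_3 = 7687/186
  p_4/q_4 = 632855/15313
q_3 = 186 ≤ 402 < 15313 = q_4, so the answer is 7687/186.

7687/186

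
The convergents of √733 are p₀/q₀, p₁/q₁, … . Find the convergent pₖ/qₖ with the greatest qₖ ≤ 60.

731/27

√733 = [27; 13, 1, 1, 13, 54, …] (period length 5).
Convergents:
  p_0/q_0 = 27/1
  p_1/q_1 = 352/13
  p_2/q_2 = 379/14
  p_3/q_3 = 731/27
  p_4/q_4 = 9882/365
q_3 = 27 ≤ 60 < 365 = q_4, so the answer is 731/27.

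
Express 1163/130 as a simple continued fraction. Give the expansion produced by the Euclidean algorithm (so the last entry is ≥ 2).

[8; 1, 17, 1, 1, 3]

1163 = 8*130 + 123
130 = 1*123 + 7
123 = 17*7 + 4
7 = 1*4 + 3
4 = 1*3 + 1
3 = 3*1 + 0  (stop)
So 1163/130 = [8; 1, 17, 1, 1, 3].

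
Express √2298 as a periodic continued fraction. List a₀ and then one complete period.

a₀ = ⌊√2298⌋ = 47.
With m₀=0, d₀=1 and mₖ₊₁ = dₖaₖ − mₖ, dₖ₊₁ = (n − mₖ₊₁²)/dₖ, aₖ₊₁ = ⌊(a₀+mₖ₊₁)/dₖ₊₁⌋:
  k=1: m=47, d=89, a=1
  k=2: m=42, d=6, a=14
  k=3: m=42, d=89, a=1
  k=4: m=47, d=1, a=94
d=1 and a=2a₀=94 at k=4, so the next step gives (m, d) = (47, 89) again — its k=1 value — and the period has length 4.

[47; 1, 14, 1, 94]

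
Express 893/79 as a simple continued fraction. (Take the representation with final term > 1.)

[11; 3, 3, 2, 3]

893 = 11*79 + 24
79 = 3*24 + 7
24 = 3*7 + 3
7 = 2*3 + 1
3 = 3*1 + 0  (stop)
So 893/79 = [11; 3, 3, 2, 3].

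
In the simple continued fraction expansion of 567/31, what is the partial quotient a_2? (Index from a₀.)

567 = 18·31 + 9   →  a_0 = 18
31 = 3·9 + 4   →  a_1 = 3
9 = 2·4 + 1   →  a_2 = 2

2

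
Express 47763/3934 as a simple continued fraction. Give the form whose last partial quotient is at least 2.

47763 = 12×3934 + 555
3934 = 7×555 + 49
555 = 11×49 + 16
49 = 3×16 + 1
16 = 16×1 + 0  (stop)
So 47763/3934 = [12; 7, 11, 3, 16].

[12; 7, 11, 3, 16]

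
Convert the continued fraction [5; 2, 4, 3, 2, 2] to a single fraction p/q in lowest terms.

888/163

Using pₖ = aₖpₖ₋₁ + pₖ₋₂ and qₖ = aₖqₖ₋₁ + qₖ₋₂:
  k=0: a=5, p=5, q=1
  k=1: a=2, p=11, q=2
  k=2: a=4, p=49, q=9
  k=3: a=3, p=158, q=29
  k=4: a=2, p=365, q=67
  k=5: a=2, p=888, q=163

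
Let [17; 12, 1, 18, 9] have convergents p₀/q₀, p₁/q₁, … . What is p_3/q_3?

Using pₖ = aₖpₖ₋₁ + pₖ₋₂, qₖ = aₖqₖ₋₁ + qₖ₋₂ (with p₋₁=1, p₋₂=0, q₋₁=0, q₋₂=1):
  k=0: a=17, p=17, q=1
  k=1: a=12, p=205, q=12
  k=2: a=1, p=222, q=13
  k=3: a=18, p=4201, q=246

4201/246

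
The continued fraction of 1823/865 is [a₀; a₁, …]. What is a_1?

1823 = 2·865 + 93   →  a_0 = 2
865 = 9·93 + 28   →  a_1 = 9

9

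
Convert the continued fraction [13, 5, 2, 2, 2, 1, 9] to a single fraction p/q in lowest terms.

Fold from the inside: start with 9/1.
  1 + 1/9 = 10/9
  2 + 9/10 = 29/10
  2 + 10/29 = 68/29
  2 + 29/68 = 165/68
  5 + 68/165 = 893/165
  13 + 165/893 = 11774/893

11774/893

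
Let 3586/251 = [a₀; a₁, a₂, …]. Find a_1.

3

3586 = 14·251 + 72   →  a_0 = 14
251 = 3·72 + 35   →  a_1 = 3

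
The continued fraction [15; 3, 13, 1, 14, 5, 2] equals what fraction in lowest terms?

Using pₖ = aₖpₖ₋₁ + pₖ₋₂ and qₖ = aₖqₖ₋₁ + qₖ₋₂:
  k=0: a=15, p=15, q=1
  k=1: a=3, p=46, q=3
  k=2: a=13, p=613, q=40
  k=3: a=1, p=659, q=43
  k=4: a=14, p=9839, q=642
  k=5: a=5, p=49854, q=3253
  k=6: a=2, p=109547, q=7148

109547/7148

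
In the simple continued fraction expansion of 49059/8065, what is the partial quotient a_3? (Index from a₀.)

12

49059 = 6·8065 + 669   →  a_0 = 6
8065 = 12·669 + 37   →  a_1 = 12
669 = 18·37 + 3   →  a_2 = 18
37 = 12·3 + 1   →  a_3 = 12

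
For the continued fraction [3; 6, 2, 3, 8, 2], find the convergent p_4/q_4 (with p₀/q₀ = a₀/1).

Using pₖ = aₖpₖ₋₁ + pₖ₋₂, qₖ = aₖqₖ₋₁ + qₖ₋₂ (with p₋₁=1, p₋₂=0, q₋₁=0, q₋₂=1):
  k=0: a=3, p=3, q=1
  k=1: a=6, p=19, q=6
  k=2: a=2, p=41, q=13
  k=3: a=3, p=142, q=45
  k=4: a=8, p=1177, q=373

1177/373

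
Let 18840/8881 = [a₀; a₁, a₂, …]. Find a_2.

4

18840 = 2·8881 + 1078   →  a_0 = 2
8881 = 8·1078 + 257   →  a_1 = 8
1078 = 4·257 + 50   →  a_2 = 4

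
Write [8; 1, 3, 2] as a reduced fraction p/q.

Fold from the inside: start with 2/1.
  3 + 1/2 = 7/2
  1 + 2/7 = 9/7
  8 + 7/9 = 79/9

79/9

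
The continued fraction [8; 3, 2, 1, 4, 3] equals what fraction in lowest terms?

Fold from the inside: start with 3/1.
  4 + 1/3 = 13/3
  1 + 3/13 = 16/13
  2 + 13/16 = 45/16
  3 + 16/45 = 151/45
  8 + 45/151 = 1253/151

1253/151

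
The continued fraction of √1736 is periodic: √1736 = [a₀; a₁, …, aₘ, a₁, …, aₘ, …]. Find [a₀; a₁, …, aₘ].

[41; 1, 1, 1, 82]

a₀ = ⌊√1736⌋ = 41.
With m₀=0, d₀=1 and mₖ₊₁ = dₖaₖ − mₖ, dₖ₊₁ = (n − mₖ₊₁²)/dₖ, aₖ₊₁ = ⌊(a₀+mₖ₊₁)/dₖ₊₁⌋:
  k=1: m=41, d=55, a=1
  k=2: m=14, d=28, a=1
  k=3: m=14, d=55, a=1
  k=4: m=41, d=1, a=82
d=1 and a=2a₀=82 at k=4, so the next step gives (m, d) = (41, 55) again — its k=1 value — and the period has length 4.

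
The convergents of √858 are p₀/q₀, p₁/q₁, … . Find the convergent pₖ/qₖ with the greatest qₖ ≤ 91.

703/24

√858 = [29; 3, 2, 3, 58, …] (period length 4).
Convergents:
  p_0/q_0 = 29/1
  p_1/q_1 = 88/3
  p_2/q_2 = 205/7
  p_3/q_3 = 703/24
  p_4/q_4 = 40979/1399
q_3 = 24 ≤ 91 < 1399 = q_4, so the answer is 703/24.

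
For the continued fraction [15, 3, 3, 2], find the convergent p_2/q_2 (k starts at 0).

Using pₖ = aₖpₖ₋₁ + pₖ₋₂, qₖ = aₖqₖ₋₁ + qₖ₋₂ (with p₋₁=1, p₋₂=0, q₋₁=0, q₋₂=1):
  k=0: a=15, p=15, q=1
  k=1: a=3, p=46, q=3
  k=2: a=3, p=153, q=10

153/10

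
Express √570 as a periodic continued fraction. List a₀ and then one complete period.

[23; 1, 6, 1, 46]

a₀ = ⌊√570⌋ = 23.
With m₀=0, d₀=1 and mₖ₊₁ = dₖaₖ − mₖ, dₖ₊₁ = (n − mₖ₊₁²)/dₖ, aₖ₊₁ = ⌊(a₀+mₖ₊₁)/dₖ₊₁⌋:
  k=1: m=23, d=41, a=1
  k=2: m=18, d=6, a=6
  k=3: m=18, d=41, a=1
  k=4: m=23, d=1, a=46
d=1 and a=2a₀=46 at k=4, so the next step gives (m, d) = (23, 41) again — its k=1 value — and the period has length 4.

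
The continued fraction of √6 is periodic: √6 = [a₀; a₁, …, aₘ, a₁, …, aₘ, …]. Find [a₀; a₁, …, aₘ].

[2; 2, 4]

a₀ = ⌊√6⌋ = 2.
With m₀=0, d₀=1 and mₖ₊₁ = dₖaₖ − mₖ, dₖ₊₁ = (n − mₖ₊₁²)/dₖ, aₖ₊₁ = ⌊(a₀+mₖ₊₁)/dₖ₊₁⌋:
  k=1: m=2, d=2, a=2
  k=2: m=2, d=1, a=4
d=1 and a=2a₀=4 at k=2, so the next step gives (m, d) = (2, 2) again — its k=1 value — and the period has length 2.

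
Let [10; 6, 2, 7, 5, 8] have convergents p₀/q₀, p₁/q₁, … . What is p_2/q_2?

132/13

Using pₖ = aₖpₖ₋₁ + pₖ₋₂, qₖ = aₖqₖ₋₁ + qₖ₋₂ (with p₋₁=1, p₋₂=0, q₋₁=0, q₋₂=1):
  k=0: a=10, p=10, q=1
  k=1: a=6, p=61, q=6
  k=2: a=2, p=132, q=13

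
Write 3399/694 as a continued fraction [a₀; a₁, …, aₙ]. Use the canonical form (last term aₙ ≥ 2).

3399 = 4·694 + 623
694 = 1·623 + 71
623 = 8·71 + 55
71 = 1·55 + 16
55 = 3·16 + 7
16 = 2·7 + 2
7 = 3·2 + 1
2 = 2·1 + 0  (stop)
So 3399/694 = [4; 1, 8, 1, 3, 2, 3, 2].

[4; 1, 8, 1, 3, 2, 3, 2]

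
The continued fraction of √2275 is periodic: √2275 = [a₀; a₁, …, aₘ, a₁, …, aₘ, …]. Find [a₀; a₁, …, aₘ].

[47; 1, 2, 3, 2, 1, 94]

a₀ = ⌊√2275⌋ = 47.
With m₀=0, d₀=1 and mₖ₊₁ = dₖaₖ − mₖ, dₖ₊₁ = (n − mₖ₊₁²)/dₖ, aₖ₊₁ = ⌊(a₀+mₖ₊₁)/dₖ₊₁⌋:
  k=1: m=47, d=66, a=1
  k=2: m=19, d=29, a=2
  k=3: m=39, d=26, a=3
  k=4: m=39, d=29, a=2
  k=5: m=19, d=66, a=1
  k=6: m=47, d=1, a=94
d=1 and a=2a₀=94 at k=6, so the next step gives (m, d) = (47, 66) again — its k=1 value — and the period has length 6.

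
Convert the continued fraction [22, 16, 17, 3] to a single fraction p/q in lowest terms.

18422/835

Using pₖ = aₖpₖ₋₁ + pₖ₋₂ and qₖ = aₖqₖ₋₁ + qₖ₋₂:
  k=0: a=22, p=22, q=1
  k=1: a=16, p=353, q=16
  k=2: a=17, p=6023, q=273
  k=3: a=3, p=18422, q=835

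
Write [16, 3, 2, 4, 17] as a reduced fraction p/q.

Using pₖ = aₖpₖ₋₁ + pₖ₋₂ and qₖ = aₖqₖ₋₁ + qₖ₋₂:
  k=0: a=16, p=16, q=1
  k=1: a=3, p=49, q=3
  k=2: a=2, p=114, q=7
  k=3: a=4, p=505, q=31
  k=4: a=17, p=8699, q=534

8699/534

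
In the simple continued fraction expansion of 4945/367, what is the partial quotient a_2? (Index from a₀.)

9

4945 = 13·367 + 174   →  a_0 = 13
367 = 2·174 + 19   →  a_1 = 2
174 = 9·19 + 3   →  a_2 = 9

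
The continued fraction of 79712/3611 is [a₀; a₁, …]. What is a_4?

79712 = 22·3611 + 270   →  a_0 = 22
3611 = 13·270 + 101   →  a_1 = 13
270 = 2·101 + 68   →  a_2 = 2
101 = 1·68 + 33   →  a_3 = 1
68 = 2·33 + 2   →  a_4 = 2

2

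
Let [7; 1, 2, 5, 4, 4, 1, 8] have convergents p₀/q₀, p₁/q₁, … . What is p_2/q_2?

Using pₖ = aₖpₖ₋₁ + pₖ₋₂, qₖ = aₖqₖ₋₁ + qₖ₋₂ (with p₋₁=1, p₋₂=0, q₋₁=0, q₋₂=1):
  k=0: a=7, p=7, q=1
  k=1: a=1, p=8, q=1
  k=2: a=2, p=23, q=3

23/3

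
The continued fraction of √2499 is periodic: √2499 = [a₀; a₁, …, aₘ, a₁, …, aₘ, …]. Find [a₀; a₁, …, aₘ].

a₀ = ⌊√2499⌋ = 49.
With m₀=0, d₀=1 and mₖ₊₁ = dₖaₖ − mₖ, dₖ₊₁ = (n − mₖ₊₁²)/dₖ, aₖ₊₁ = ⌊(a₀+mₖ₊₁)/dₖ₊₁⌋:
  k=1: m=49, d=98, a=1
  k=2: m=49, d=1, a=98
d=1 and a=2a₀=98 at k=2, so the next step gives (m, d) = (49, 98) again — its k=1 value — and the period has length 2.

[49; 1, 98]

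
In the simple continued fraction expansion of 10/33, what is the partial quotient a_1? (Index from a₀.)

3

10 = 0·33 + 10   →  a_0 = 0
33 = 3·10 + 3   →  a_1 = 3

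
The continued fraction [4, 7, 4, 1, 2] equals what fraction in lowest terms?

418/101

Fold from the inside: start with 2/1.
  1 + 1/2 = 3/2
  4 + 2/3 = 14/3
  7 + 3/14 = 101/14
  4 + 14/101 = 418/101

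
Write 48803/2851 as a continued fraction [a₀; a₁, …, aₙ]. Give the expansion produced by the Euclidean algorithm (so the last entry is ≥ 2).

48803 = 17*2851 + 336
2851 = 8*336 + 163
336 = 2*163 + 10
163 = 16*10 + 3
10 = 3*3 + 1
3 = 3*1 + 0  (stop)
So 48803/2851 = [17; 8, 2, 16, 3, 3].

[17; 8, 2, 16, 3, 3]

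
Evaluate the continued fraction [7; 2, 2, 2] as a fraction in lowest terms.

89/12

Fold from the inside: start with 2/1.
  2 + 1/2 = 5/2
  2 + 2/5 = 12/5
  7 + 5/12 = 89/12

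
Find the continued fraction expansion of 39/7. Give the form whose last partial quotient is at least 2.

39 = 5*7 + 4
7 = 1*4 + 3
4 = 1*3 + 1
3 = 3*1 + 0  (stop)
So 39/7 = [5; 1, 1, 3].

[5; 1, 1, 3]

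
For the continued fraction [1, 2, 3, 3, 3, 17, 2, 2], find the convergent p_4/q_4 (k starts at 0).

109/76

Using pₖ = aₖpₖ₋₁ + pₖ₋₂, qₖ = aₖqₖ₋₁ + qₖ₋₂ (with p₋₁=1, p₋₂=0, q₋₁=0, q₋₂=1):
  k=0: a=1, p=1, q=1
  k=1: a=2, p=3, q=2
  k=2: a=3, p=10, q=7
  k=3: a=3, p=33, q=23
  k=4: a=3, p=109, q=76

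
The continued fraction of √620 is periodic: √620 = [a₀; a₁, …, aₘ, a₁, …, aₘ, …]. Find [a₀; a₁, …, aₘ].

a₀ = ⌊√620⌋ = 24.
With m₀=0, d₀=1 and mₖ₊₁ = dₖaₖ − mₖ, dₖ₊₁ = (n − mₖ₊₁²)/dₖ, aₖ₊₁ = ⌊(a₀+mₖ₊₁)/dₖ₊₁⌋:
  k=1: m=24, d=44, a=1
  k=2: m=20, d=5, a=8
  k=3: m=20, d=44, a=1
  k=4: m=24, d=1, a=48
d=1 and a=2a₀=48 at k=4, so the next step gives (m, d) = (24, 44) again — its k=1 value — and the period has length 4.

[24; 1, 8, 1, 48]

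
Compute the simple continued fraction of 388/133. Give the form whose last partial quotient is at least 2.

[2; 1, 11, 11]

388 = 2×133 + 122
133 = 1×122 + 11
122 = 11×11 + 1
11 = 11×1 + 0  (stop)
So 388/133 = [2; 1, 11, 11].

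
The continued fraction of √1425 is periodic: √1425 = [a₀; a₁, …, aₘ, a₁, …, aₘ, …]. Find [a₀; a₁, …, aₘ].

[37; 1, 2, 1, 74]

a₀ = ⌊√1425⌋ = 37.
With m₀=0, d₀=1 and mₖ₊₁ = dₖaₖ − mₖ, dₖ₊₁ = (n − mₖ₊₁²)/dₖ, aₖ₊₁ = ⌊(a₀+mₖ₊₁)/dₖ₊₁⌋:
  k=1: m=37, d=56, a=1
  k=2: m=19, d=19, a=2
  k=3: m=19, d=56, a=1
  k=4: m=37, d=1, a=74
d=1 and a=2a₀=74 at k=4, so the next step gives (m, d) = (37, 56) again — its k=1 value — and the period has length 4.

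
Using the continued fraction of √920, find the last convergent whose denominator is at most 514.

√920 = [30; 3, 60, …] (period length 2).
Convergents:
  p_0/q_0 = 30/1
  p_1/q_1 = 91/3
  p_2/q_2 = 5490/181
  p_3/q_3 = 16561/546
q_2 = 181 ≤ 514 < 546 = q_3, so the answer is 5490/181.

5490/181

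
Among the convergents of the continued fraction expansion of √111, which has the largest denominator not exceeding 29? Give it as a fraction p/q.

√111 = [10; 1, 1, 6, 1, 1, 20, …] (period length 6).
Convergents:
  p_0/q_0 = 10/1
  p_1/q_1 = 11/1
  p_2/q_2 = 21/2
  p_3/q_3 = 137/13
  p_4/q_4 = 158/15
  p_5/q_5 = 295/28
  p_6/q_6 = 6058/575
q_5 = 28 ≤ 29 < 575 = q_6, so the answer is 295/28.

295/28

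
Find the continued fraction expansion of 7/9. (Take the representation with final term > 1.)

[0; 1, 3, 2]

7 = 0*9 + 7
9 = 1*7 + 2
7 = 3*2 + 1
2 = 2*1 + 0  (stop)
So 7/9 = [0; 1, 3, 2].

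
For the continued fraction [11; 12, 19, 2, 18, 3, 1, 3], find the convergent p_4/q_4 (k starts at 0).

Using pₖ = aₖpₖ₋₁ + pₖ₋₂, qₖ = aₖqₖ₋₁ + qₖ₋₂ (with p₋₁=1, p₋₂=0, q₋₁=0, q₋₂=1):
  k=0: a=11, p=11, q=1
  k=1: a=12, p=133, q=12
  k=2: a=19, p=2538, q=229
  k=3: a=2, p=5209, q=470
  k=4: a=18, p=96300, q=8689

96300/8689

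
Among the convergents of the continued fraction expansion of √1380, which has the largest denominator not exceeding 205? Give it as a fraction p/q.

√1380 = [37; 6, 1, 2, 1, 6, 74, …] (period length 6).
Convergents:
  p_0/q_0 = 37/1
  p_1/q_1 = 223/6
  p_2/q_2 = 260/7
  p_3/q_3 = 743/20
  p_4/q_4 = 1003/27
  p_5/q_5 = 6761/182
  p_6/q_6 = 501317/13495
q_5 = 182 ≤ 205 < 13495 = q_6, so the answer is 6761/182.

6761/182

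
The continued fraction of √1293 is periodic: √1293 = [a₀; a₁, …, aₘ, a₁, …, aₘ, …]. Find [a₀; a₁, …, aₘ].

a₀ = ⌊√1293⌋ = 35.
With m₀=0, d₀=1 and mₖ₊₁ = dₖaₖ − mₖ, dₖ₊₁ = (n − mₖ₊₁²)/dₖ, aₖ₊₁ = ⌊(a₀+mₖ₊₁)/dₖ₊₁⌋:
  k=1: m=35, d=68, a=1
  k=2: m=33, d=3, a=22
  k=3: m=33, d=68, a=1
  k=4: m=35, d=1, a=70
d=1 and a=2a₀=70 at k=4, so the next step gives (m, d) = (35, 68) again — its k=1 value — and the period has length 4.

[35; 1, 22, 1, 70]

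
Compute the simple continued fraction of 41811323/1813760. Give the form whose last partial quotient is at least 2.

[23; 19, 8, 13, 16, 18, 1, 2]

41811323 = 23·1813760 + 94843
1813760 = 19·94843 + 11743
94843 = 8·11743 + 899
11743 = 13·899 + 56
899 = 16·56 + 3
56 = 18·3 + 2
3 = 1·2 + 1
2 = 2·1 + 0  (stop)
So 41811323/1813760 = [23; 19, 8, 13, 16, 18, 1, 2].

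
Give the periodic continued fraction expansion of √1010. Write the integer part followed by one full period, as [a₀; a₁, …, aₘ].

a₀ = ⌊√1010⌋ = 31.
With m₀=0, d₀=1 and mₖ₊₁ = dₖaₖ − mₖ, dₖ₊₁ = (n − mₖ₊₁²)/dₖ, aₖ₊₁ = ⌊(a₀+mₖ₊₁)/dₖ₊₁⌋:
  k=1: m=31, d=49, a=1
  k=2: m=18, d=14, a=3
  k=3: m=24, d=31, a=1
  k=4: m=7, d=31, a=1
  k=5: m=24, d=14, a=3
  k=6: m=18, d=49, a=1
  k=7: m=31, d=1, a=62
d=1 and a=2a₀=62 at k=7, so the next step gives (m, d) = (31, 49) again — its k=1 value — and the period has length 7.

[31; 1, 3, 1, 1, 3, 1, 62]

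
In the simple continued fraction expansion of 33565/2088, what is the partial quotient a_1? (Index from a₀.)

33565 = 16·2088 + 157   →  a_0 = 16
2088 = 13·157 + 47   →  a_1 = 13

13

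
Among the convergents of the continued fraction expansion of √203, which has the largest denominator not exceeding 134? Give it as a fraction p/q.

√203 = [14; 4, 28, …] (period length 2).
Convergents:
  p_0/q_0 = 14/1
  p_1/q_1 = 57/4
  p_2/q_2 = 1610/113
  p_3/q_3 = 6497/456
q_2 = 113 ≤ 134 < 456 = q_3, so the answer is 1610/113.

1610/113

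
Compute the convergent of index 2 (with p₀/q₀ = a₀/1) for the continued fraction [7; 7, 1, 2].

Using pₖ = aₖpₖ₋₁ + pₖ₋₂, qₖ = aₖqₖ₋₁ + qₖ₋₂ (with p₋₁=1, p₋₂=0, q₋₁=0, q₋₂=1):
  k=0: a=7, p=7, q=1
  k=1: a=7, p=50, q=7
  k=2: a=1, p=57, q=8

57/8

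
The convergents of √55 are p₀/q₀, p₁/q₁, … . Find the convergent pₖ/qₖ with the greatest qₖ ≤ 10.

√55 = [7; 2, 2, 2, 14, …] (period length 4).
Convergents:
  p_0/q_0 = 7/1
  p_1/q_1 = 15/2
  p_2/q_2 = 37/5
  p_3/q_3 = 89/12
q_2 = 5 ≤ 10 < 12 = q_3, so the answer is 37/5.

37/5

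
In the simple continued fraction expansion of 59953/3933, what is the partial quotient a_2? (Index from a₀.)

9

59953 = 15·3933 + 958   →  a_0 = 15
3933 = 4·958 + 101   →  a_1 = 4
958 = 9·101 + 49   →  a_2 = 9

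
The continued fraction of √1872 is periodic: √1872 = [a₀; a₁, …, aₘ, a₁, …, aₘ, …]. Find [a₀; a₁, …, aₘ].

a₀ = ⌊√1872⌋ = 43.
With m₀=0, d₀=1 and mₖ₊₁ = dₖaₖ − mₖ, dₖ₊₁ = (n − mₖ₊₁²)/dₖ, aₖ₊₁ = ⌊(a₀+mₖ₊₁)/dₖ₊₁⌋:
  k=1: m=43, d=23, a=3
  k=2: m=26, d=52, a=1
  k=3: m=26, d=23, a=3
  k=4: m=43, d=1, a=86
d=1 and a=2a₀=86 at k=4, so the next step gives (m, d) = (43, 23) again — its k=1 value — and the period has length 4.

[43; 3, 1, 3, 86]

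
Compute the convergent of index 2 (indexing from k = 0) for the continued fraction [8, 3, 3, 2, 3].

Using pₖ = aₖpₖ₋₁ + pₖ₋₂, qₖ = aₖqₖ₋₁ + qₖ₋₂ (with p₋₁=1, p₋₂=0, q₋₁=0, q₋₂=1):
  k=0: a=8, p=8, q=1
  k=1: a=3, p=25, q=3
  k=2: a=3, p=83, q=10

83/10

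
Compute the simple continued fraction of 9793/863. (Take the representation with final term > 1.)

[11; 2, 1, 7, 9, 4]

9793 = 11×863 + 300
863 = 2×300 + 263
300 = 1×263 + 37
263 = 7×37 + 4
37 = 9×4 + 1
4 = 4×1 + 0  (stop)
So 9793/863 = [11; 2, 1, 7, 9, 4].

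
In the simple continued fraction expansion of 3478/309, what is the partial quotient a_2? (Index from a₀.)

3478 = 11·309 + 79   →  a_0 = 11
309 = 3·79 + 72   →  a_1 = 3
79 = 1·72 + 7   →  a_2 = 1

1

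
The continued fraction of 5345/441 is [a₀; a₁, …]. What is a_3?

8

5345 = 12·441 + 53   →  a_0 = 12
441 = 8·53 + 17   →  a_1 = 8
53 = 3·17 + 2   →  a_2 = 3
17 = 8·2 + 1   →  a_3 = 8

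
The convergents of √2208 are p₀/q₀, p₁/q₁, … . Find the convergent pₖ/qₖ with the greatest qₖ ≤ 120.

4417/94

√2208 = [46; 1, 92, …] (period length 2).
Convergents:
  p_0/q_0 = 46/1
  p_1/q_1 = 47/1
  p_2/q_2 = 4370/93
  p_3/q_3 = 4417/94
  p_4/q_4 = 410734/8741
q_3 = 94 ≤ 120 < 8741 = q_4, so the answer is 4417/94.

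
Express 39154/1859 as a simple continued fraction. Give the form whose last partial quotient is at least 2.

39154 = 21·1859 + 115
1859 = 16·115 + 19
115 = 6·19 + 1
19 = 19·1 + 0  (stop)
So 39154/1859 = [21; 16, 6, 19].

[21; 16, 6, 19]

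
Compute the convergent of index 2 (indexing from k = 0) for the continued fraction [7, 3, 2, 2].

Using pₖ = aₖpₖ₋₁ + pₖ₋₂, qₖ = aₖqₖ₋₁ + qₖ₋₂ (with p₋₁=1, p₋₂=0, q₋₁=0, q₋₂=1):
  k=0: a=7, p=7, q=1
  k=1: a=3, p=22, q=3
  k=2: a=2, p=51, q=7

51/7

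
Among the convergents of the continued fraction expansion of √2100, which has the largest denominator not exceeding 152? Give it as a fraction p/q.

6049/132

√2100 = [45; 1, 4, 1, 2, 1, 4, 1, 90, …] (period length 8).
Convergents:
  p_0/q_0 = 45/1
  p_1/q_1 = 46/1
  p_2/q_2 = 229/5
  p_3/q_3 = 275/6
  p_4/q_4 = 779/17
  p_5/q_5 = 1054/23
  p_6/q_6 = 4995/109
  p_7/q_7 = 6049/132
  p_8/q_8 = 549405/11989
q_7 = 132 ≤ 152 < 11989 = q_8, so the answer is 6049/132.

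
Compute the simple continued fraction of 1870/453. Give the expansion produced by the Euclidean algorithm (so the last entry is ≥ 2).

[4; 7, 1, 4, 3, 1, 2]

1870 = 4*453 + 58
453 = 7*58 + 47
58 = 1*47 + 11
47 = 4*11 + 3
11 = 3*3 + 2
3 = 1*2 + 1
2 = 2*1 + 0  (stop)
So 1870/453 = [4; 7, 1, 4, 3, 1, 2].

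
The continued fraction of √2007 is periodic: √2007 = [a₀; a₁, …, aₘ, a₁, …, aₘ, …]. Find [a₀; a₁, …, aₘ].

a₀ = ⌊√2007⌋ = 44.
With m₀=0, d₀=1 and mₖ₊₁ = dₖaₖ − mₖ, dₖ₊₁ = (n − mₖ₊₁²)/dₖ, aₖ₊₁ = ⌊(a₀+mₖ₊₁)/dₖ₊₁⌋:
  k=1: m=44, d=71, a=1
  k=2: m=27, d=18, a=3
  k=3: m=27, d=71, a=1
  k=4: m=44, d=1, a=88
d=1 and a=2a₀=88 at k=4, so the next step gives (m, d) = (44, 71) again — its k=1 value — and the period has length 4.

[44; 1, 3, 1, 88]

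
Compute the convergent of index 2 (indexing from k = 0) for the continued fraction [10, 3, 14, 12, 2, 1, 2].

444/43

Using pₖ = aₖpₖ₋₁ + pₖ₋₂, qₖ = aₖqₖ₋₁ + qₖ₋₂ (with p₋₁=1, p₋₂=0, q₋₁=0, q₋₂=1):
  k=0: a=10, p=10, q=1
  k=1: a=3, p=31, q=3
  k=2: a=14, p=444, q=43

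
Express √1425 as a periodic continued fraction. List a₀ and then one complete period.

[37; 1, 2, 1, 74]

a₀ = ⌊√1425⌋ = 37.
With m₀=0, d₀=1 and mₖ₊₁ = dₖaₖ − mₖ, dₖ₊₁ = (n − mₖ₊₁²)/dₖ, aₖ₊₁ = ⌊(a₀+mₖ₊₁)/dₖ₊₁⌋:
  k=1: m=37, d=56, a=1
  k=2: m=19, d=19, a=2
  k=3: m=19, d=56, a=1
  k=4: m=37, d=1, a=74
d=1 and a=2a₀=74 at k=4, so the next step gives (m, d) = (37, 56) again — its k=1 value — and the period has length 4.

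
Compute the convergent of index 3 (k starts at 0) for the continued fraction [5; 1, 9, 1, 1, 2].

Using pₖ = aₖpₖ₋₁ + pₖ₋₂, qₖ = aₖqₖ₋₁ + qₖ₋₂ (with p₋₁=1, p₋₂=0, q₋₁=0, q₋₂=1):
  k=0: a=5, p=5, q=1
  k=1: a=1, p=6, q=1
  k=2: a=9, p=59, q=10
  k=3: a=1, p=65, q=11

65/11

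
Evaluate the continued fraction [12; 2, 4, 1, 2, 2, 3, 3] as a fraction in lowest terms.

Using pₖ = aₖpₖ₋₁ + pₖ₋₂ and qₖ = aₖqₖ₋₁ + qₖ₋₂:
  k=0: a=12, p=12, q=1
  k=1: a=2, p=25, q=2
  k=2: a=4, p=112, q=9
  k=3: a=1, p=137, q=11
  k=4: a=2, p=386, q=31
  k=5: a=2, p=909, q=73
  k=6: a=3, p=3113, q=250
  k=7: a=3, p=10248, q=823

10248/823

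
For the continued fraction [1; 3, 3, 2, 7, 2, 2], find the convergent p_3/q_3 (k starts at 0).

30/23

Using pₖ = aₖpₖ₋₁ + pₖ₋₂, qₖ = aₖqₖ₋₁ + qₖ₋₂ (with p₋₁=1, p₋₂=0, q₋₁=0, q₋₂=1):
  k=0: a=1, p=1, q=1
  k=1: a=3, p=4, q=3
  k=2: a=3, p=13, q=10
  k=3: a=2, p=30, q=23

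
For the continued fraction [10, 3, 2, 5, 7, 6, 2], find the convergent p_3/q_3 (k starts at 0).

Using pₖ = aₖpₖ₋₁ + pₖ₋₂, qₖ = aₖqₖ₋₁ + qₖ₋₂ (with p₋₁=1, p₋₂=0, q₋₁=0, q₋₂=1):
  k=0: a=10, p=10, q=1
  k=1: a=3, p=31, q=3
  k=2: a=2, p=72, q=7
  k=3: a=5, p=391, q=38

391/38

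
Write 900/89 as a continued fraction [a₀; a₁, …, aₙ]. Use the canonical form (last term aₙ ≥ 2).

900 = 10×89 + 10
89 = 8×10 + 9
10 = 1×9 + 1
9 = 9×1 + 0  (stop)
So 900/89 = [10; 8, 1, 9].

[10; 8, 1, 9]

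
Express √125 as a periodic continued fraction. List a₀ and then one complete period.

[11; 5, 1, 1, 5, 22]

a₀ = ⌊√125⌋ = 11.
With m₀=0, d₀=1 and mₖ₊₁ = dₖaₖ − mₖ, dₖ₊₁ = (n − mₖ₊₁²)/dₖ, aₖ₊₁ = ⌊(a₀+mₖ₊₁)/dₖ₊₁⌋:
  k=1: m=11, d=4, a=5
  k=2: m=9, d=11, a=1
  k=3: m=2, d=11, a=1
  k=4: m=9, d=4, a=5
  k=5: m=11, d=1, a=22
d=1 and a=2a₀=22 at k=5, so the next step gives (m, d) = (11, 4) again — its k=1 value — and the period has length 5.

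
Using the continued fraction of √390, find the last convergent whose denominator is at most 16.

79/4

√390 = [19; 1, 2, 1, 38, …] (period length 4).
Convergents:
  p_0/q_0 = 19/1
  p_1/q_1 = 20/1
  p_2/q_2 = 59/3
  p_3/q_3 = 79/4
  p_4/q_4 = 3061/155
q_3 = 4 ≤ 16 < 155 = q_4, so the answer is 79/4.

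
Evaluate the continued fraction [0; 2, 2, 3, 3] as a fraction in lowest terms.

Fold from the inside: start with 3/1.
  3 + 1/3 = 10/3
  2 + 3/10 = 23/10
  2 + 10/23 = 56/23
  0 + 23/56 = 23/56

23/56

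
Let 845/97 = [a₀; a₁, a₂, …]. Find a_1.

1

845 = 8·97 + 69   →  a_0 = 8
97 = 1·69 + 28   →  a_1 = 1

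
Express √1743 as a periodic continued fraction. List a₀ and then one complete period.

a₀ = ⌊√1743⌋ = 41.
With m₀=0, d₀=1 and mₖ₊₁ = dₖaₖ − mₖ, dₖ₊₁ = (n − mₖ₊₁²)/dₖ, aₖ₊₁ = ⌊(a₀+mₖ₊₁)/dₖ₊₁⌋:
  k=1: m=41, d=62, a=1
  k=2: m=21, d=21, a=2
  k=3: m=21, d=62, a=1
  k=4: m=41, d=1, a=82
d=1 and a=2a₀=82 at k=4, so the next step gives (m, d) = (41, 62) again — its k=1 value — and the period has length 4.

[41; 1, 2, 1, 82]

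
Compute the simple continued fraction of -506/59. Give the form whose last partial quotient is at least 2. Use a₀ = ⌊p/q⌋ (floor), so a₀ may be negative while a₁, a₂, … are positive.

-506 = -9*59 + 25
59 = 2*25 + 9
25 = 2*9 + 7
9 = 1*7 + 2
7 = 3*2 + 1
2 = 2*1 + 0  (stop)
So -506/59 = [-9; 2, 2, 1, 3, 2].

[-9; 2, 2, 1, 3, 2]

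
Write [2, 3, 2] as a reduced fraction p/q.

16/7

Fold from the inside: start with 2/1.
  3 + 1/2 = 7/2
  2 + 2/7 = 16/7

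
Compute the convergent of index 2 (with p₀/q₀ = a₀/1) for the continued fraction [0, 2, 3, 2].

Using pₖ = aₖpₖ₋₁ + pₖ₋₂, qₖ = aₖqₖ₋₁ + qₖ₋₂ (with p₋₁=1, p₋₂=0, q₋₁=0, q₋₂=1):
  k=0: a=0, p=0, q=1
  k=1: a=2, p=1, q=2
  k=2: a=3, p=3, q=7

3/7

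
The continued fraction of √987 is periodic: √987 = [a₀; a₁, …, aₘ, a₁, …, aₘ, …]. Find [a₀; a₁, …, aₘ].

[31; 2, 2, 2, 62]

a₀ = ⌊√987⌋ = 31.
With m₀=0, d₀=1 and mₖ₊₁ = dₖaₖ − mₖ, dₖ₊₁ = (n − mₖ₊₁²)/dₖ, aₖ₊₁ = ⌊(a₀+mₖ₊₁)/dₖ₊₁⌋:
  k=1: m=31, d=26, a=2
  k=2: m=21, d=21, a=2
  k=3: m=21, d=26, a=2
  k=4: m=31, d=1, a=62
d=1 and a=2a₀=62 at k=4, so the next step gives (m, d) = (31, 26) again — its k=1 value — and the period has length 4.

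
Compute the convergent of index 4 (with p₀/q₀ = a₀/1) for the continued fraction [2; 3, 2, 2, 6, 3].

250/109

Using pₖ = aₖpₖ₋₁ + pₖ₋₂, qₖ = aₖqₖ₋₁ + qₖ₋₂ (with p₋₁=1, p₋₂=0, q₋₁=0, q₋₂=1):
  k=0: a=2, p=2, q=1
  k=1: a=3, p=7, q=3
  k=2: a=2, p=16, q=7
  k=3: a=2, p=39, q=17
  k=4: a=6, p=250, q=109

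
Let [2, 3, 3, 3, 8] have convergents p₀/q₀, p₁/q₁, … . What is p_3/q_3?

Using pₖ = aₖpₖ₋₁ + pₖ₋₂, qₖ = aₖqₖ₋₁ + qₖ₋₂ (with p₋₁=1, p₋₂=0, q₋₁=0, q₋₂=1):
  k=0: a=2, p=2, q=1
  k=1: a=3, p=7, q=3
  k=2: a=3, p=23, q=10
  k=3: a=3, p=76, q=33

76/33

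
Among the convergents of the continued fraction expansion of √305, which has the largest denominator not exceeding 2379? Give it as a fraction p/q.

34195/1958

√305 = [17; 2, 6, 2, 34, …] (period length 4).
Convergents:
  p_0/q_0 = 17/1
  p_1/q_1 = 35/2
  p_2/q_2 = 227/13
  p_3/q_3 = 489/28
  p_4/q_4 = 16853/965
  p_5/q_5 = 34195/1958
  p_6/q_6 = 222023/12713
q_5 = 1958 ≤ 2379 < 12713 = q_6, so the answer is 34195/1958.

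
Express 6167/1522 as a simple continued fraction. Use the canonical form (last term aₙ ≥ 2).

[4; 19, 3, 1, 3, 5]

6167 = 4×1522 + 79
1522 = 19×79 + 21
79 = 3×21 + 16
21 = 1×16 + 5
16 = 3×5 + 1
5 = 5×1 + 0  (stop)
So 6167/1522 = [4; 19, 3, 1, 3, 5].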